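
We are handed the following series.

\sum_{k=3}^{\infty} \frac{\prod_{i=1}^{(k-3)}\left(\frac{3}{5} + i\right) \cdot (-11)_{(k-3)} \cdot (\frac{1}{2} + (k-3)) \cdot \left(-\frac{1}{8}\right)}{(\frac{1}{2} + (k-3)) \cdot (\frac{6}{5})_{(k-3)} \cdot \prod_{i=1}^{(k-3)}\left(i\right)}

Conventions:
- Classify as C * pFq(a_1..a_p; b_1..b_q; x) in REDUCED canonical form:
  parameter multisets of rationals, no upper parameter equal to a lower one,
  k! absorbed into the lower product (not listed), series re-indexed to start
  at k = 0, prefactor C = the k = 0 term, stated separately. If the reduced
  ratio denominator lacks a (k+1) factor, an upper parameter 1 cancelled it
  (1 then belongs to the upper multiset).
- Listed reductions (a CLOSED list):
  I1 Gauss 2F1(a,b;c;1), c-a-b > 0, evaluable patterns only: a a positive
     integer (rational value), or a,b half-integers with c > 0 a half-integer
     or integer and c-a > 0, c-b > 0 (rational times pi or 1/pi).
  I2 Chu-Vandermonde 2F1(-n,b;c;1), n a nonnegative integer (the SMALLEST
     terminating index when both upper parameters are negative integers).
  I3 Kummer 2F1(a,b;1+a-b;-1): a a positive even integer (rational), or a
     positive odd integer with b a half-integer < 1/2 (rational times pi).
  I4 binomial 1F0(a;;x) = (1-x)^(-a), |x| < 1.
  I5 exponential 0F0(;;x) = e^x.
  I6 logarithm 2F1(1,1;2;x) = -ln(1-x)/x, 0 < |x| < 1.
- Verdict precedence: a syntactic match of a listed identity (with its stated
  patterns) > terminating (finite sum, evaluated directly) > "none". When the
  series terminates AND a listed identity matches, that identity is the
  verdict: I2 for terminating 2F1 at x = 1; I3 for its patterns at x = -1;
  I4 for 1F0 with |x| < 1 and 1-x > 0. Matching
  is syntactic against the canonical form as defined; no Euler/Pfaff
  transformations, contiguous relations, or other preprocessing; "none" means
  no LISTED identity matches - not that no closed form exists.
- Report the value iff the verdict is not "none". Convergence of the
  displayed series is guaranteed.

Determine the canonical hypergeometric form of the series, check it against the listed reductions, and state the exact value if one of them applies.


Classification (C = -\frac{1}{8}): 2F1 with upper {-11, \frac{8}{5}}, lower {\frac{6}{5}}, argument x = 1. Verdict: this is Vandermonde's identity (I2) (terminating 2F1 at x = 1 with n = 11, b = 8/5, c = \frac{6}{5}). Value: \frac{817}{1209992}.

Key observation: with t_0 = -\frac{1}{8}, the product of the first k integers (prefactor -1/8) is k!.
Ratio: r(k) = 1 * (k-11) (k+\frac{8}{5}) / [(k+\frac{6}{5}) (k+1)] - rational; roots negated = parameters, x = 1, C = -\frac{1}{8}.


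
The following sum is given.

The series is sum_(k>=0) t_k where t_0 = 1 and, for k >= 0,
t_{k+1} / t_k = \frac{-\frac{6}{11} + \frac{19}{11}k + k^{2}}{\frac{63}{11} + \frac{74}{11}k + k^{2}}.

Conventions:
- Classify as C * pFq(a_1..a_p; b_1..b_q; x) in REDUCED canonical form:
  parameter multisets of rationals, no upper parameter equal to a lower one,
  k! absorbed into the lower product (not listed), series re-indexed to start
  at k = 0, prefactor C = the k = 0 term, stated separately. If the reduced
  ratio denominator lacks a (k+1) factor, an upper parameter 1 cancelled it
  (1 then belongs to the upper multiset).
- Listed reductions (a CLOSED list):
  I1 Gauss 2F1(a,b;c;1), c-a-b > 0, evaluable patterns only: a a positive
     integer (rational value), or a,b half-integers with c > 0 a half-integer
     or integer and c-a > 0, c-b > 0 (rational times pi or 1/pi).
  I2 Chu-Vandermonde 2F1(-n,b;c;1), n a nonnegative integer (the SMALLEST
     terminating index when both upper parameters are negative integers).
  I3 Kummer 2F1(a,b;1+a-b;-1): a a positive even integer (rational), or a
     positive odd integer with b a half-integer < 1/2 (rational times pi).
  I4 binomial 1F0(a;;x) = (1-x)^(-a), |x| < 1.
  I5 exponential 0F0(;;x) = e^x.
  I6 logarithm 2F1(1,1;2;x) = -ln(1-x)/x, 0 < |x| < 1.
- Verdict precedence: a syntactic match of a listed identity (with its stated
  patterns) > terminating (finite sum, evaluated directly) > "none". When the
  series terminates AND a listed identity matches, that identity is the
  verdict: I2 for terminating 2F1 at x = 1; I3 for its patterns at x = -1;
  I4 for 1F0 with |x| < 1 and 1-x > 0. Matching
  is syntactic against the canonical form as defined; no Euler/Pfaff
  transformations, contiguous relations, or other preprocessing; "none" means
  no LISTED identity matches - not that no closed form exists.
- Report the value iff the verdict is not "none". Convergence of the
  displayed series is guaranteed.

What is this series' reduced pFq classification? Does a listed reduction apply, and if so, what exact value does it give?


At argument 1: a 2F1 with upper {-\frac{3}{11}, 2}, lower {\frac{63}{11}}, scaled by C = 1. Verdict (x = 1): Gauss's theorem (I1) applies (x = 1: the Gamma ratio telescopes since c-a-b = 4 > 0 and a = 2 in Z>0). Value: \frac{533}{605}.

Structural cue: from the first term 1: factor the ratio over Q (prefactor 1): negated roots = parameters.
Term ratio: r(k) = 1 * (k-\frac{3}{11}) (k+2) / [(k+\frac{63}{11}) (k+1)] - poly over poly, x = 1 from leading terms; C = 1 at k = 0.


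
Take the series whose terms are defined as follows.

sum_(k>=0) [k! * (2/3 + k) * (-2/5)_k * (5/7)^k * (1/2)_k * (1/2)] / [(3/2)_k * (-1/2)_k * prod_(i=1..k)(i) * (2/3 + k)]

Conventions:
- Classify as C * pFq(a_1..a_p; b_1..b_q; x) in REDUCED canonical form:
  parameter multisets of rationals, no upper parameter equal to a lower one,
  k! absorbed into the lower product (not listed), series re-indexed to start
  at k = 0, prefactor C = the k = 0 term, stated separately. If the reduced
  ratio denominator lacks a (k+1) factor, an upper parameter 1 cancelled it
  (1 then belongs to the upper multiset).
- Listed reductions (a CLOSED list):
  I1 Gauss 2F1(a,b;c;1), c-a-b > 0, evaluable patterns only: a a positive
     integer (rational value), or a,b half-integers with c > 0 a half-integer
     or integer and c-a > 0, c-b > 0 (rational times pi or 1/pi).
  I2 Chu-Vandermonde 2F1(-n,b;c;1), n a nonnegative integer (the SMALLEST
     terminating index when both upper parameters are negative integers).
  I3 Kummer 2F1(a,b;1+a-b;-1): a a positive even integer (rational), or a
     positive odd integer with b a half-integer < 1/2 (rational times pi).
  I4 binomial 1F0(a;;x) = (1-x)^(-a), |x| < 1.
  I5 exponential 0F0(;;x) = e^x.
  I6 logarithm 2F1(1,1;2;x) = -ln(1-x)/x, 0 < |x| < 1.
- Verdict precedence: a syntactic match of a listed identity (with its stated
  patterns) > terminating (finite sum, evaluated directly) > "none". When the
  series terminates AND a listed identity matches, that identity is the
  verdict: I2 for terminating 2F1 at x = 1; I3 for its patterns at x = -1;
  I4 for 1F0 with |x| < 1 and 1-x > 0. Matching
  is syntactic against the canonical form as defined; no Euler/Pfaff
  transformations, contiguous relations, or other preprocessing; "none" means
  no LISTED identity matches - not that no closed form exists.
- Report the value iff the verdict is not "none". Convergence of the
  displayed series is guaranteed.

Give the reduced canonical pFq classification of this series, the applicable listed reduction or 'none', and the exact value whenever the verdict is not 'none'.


The series (x = 5/7) is 3F2: upper {-2/5, 1/2, 1}, lower {-1/2, 3/2}, prefactor 1/2. Verdict: none. Every listed pattern misses the 3F2 form at 5/7, upper {-2/5, 1/2, 1}.

First insight: x = (5/7) and k + 2/3 divides numerator and denominator alike; C = 1/2 after cancelling.
Ratio: r(k) = (5/7) * (k-2/5) (k+1/2) (k+1) / [(k-1/2) (k+3/2) (k+1)] - rational in k, leading ratio (5/7); with t_0 = 1/2, classification follows.


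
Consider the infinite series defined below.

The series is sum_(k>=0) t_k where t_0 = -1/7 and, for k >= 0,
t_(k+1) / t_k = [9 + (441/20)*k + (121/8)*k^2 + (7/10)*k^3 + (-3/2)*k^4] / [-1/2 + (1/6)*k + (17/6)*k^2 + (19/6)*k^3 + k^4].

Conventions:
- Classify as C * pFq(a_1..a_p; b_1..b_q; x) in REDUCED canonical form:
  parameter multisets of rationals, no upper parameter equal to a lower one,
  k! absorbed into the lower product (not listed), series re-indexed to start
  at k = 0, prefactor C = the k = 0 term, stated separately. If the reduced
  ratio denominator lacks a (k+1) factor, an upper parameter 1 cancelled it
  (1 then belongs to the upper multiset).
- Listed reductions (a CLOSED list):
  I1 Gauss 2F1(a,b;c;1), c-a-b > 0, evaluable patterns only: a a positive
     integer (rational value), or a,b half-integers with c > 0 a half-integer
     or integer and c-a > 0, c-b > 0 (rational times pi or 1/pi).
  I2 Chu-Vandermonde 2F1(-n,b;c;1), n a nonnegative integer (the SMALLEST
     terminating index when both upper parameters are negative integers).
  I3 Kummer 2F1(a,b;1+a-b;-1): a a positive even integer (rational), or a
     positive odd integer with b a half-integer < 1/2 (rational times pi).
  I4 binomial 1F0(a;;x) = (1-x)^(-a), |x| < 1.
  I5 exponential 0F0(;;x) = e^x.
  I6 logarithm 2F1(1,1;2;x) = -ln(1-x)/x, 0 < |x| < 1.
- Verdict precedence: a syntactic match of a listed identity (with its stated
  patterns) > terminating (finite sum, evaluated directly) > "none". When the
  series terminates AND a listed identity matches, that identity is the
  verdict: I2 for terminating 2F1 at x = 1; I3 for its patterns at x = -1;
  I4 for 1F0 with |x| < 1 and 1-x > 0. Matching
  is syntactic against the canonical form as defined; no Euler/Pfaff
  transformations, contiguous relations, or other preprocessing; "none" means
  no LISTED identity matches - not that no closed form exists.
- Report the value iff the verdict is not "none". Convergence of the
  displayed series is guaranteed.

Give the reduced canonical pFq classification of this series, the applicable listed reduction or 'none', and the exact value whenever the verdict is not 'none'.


The series (x = -3/2) is 3F2: upper {-4, 5/6, 6/5}, lower {-1/3, 1}, prefactor -1/7. Verdict: terminating - no listed pattern fits, but -4 in the upper list cuts the series at k = 4; direct evaluation. Its exact value is 311943851/4480000.

Key step: t_0 = -1/7 here, and roots of the ratio polynomials (C = -1/7, x = -3/2) are the negated parameters.
Consecutive-term ratio: r(k) = (-3/2) * (k-4) (k+5/6) (k+6/5) / [(k-1/3) (k+1) (k+1)] ; factor over Q: parameters, x = (-3/2), and C = -1/7.


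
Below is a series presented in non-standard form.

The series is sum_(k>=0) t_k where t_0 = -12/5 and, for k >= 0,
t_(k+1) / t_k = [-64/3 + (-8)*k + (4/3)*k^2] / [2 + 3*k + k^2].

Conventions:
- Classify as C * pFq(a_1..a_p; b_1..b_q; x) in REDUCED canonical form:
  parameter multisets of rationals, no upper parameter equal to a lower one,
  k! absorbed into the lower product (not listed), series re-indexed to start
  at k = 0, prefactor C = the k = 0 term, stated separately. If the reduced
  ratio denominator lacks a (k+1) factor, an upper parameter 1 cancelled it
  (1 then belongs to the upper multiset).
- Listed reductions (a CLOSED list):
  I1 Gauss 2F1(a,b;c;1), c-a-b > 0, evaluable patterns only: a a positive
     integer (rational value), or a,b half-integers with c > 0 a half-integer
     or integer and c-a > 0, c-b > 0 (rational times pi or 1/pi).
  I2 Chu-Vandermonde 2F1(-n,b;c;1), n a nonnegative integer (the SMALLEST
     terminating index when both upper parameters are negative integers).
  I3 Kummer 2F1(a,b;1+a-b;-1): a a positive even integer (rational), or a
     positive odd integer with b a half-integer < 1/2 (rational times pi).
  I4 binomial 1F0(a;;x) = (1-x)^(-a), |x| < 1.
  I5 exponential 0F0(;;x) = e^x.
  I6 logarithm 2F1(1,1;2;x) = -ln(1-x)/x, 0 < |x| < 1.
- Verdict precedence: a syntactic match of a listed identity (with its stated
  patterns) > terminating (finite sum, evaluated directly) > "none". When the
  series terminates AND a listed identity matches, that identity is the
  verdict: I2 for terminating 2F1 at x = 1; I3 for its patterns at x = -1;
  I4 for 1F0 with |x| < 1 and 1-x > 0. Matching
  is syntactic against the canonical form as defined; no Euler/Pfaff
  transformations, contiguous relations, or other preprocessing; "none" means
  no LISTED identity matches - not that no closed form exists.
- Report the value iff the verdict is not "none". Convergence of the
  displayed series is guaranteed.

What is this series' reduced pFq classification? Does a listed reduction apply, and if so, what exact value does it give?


Reduced: x = 4/3, 1F0, upper = {-8}, lower = {-}, C = -12/5. Verdict: terminating (-8 upstairs). 9 nonzero terms in all; added directly. Hence: -4/10935.

First insight: x = (4/3) and factor the ratio over Q (C = -12/5): negated roots = parameters.
Step ratio: r(k) = (4/3) * (k-8) / [(k+1)] - poly over poly, x = (4/3) from leading terms; C = -12/5 at k = 0.


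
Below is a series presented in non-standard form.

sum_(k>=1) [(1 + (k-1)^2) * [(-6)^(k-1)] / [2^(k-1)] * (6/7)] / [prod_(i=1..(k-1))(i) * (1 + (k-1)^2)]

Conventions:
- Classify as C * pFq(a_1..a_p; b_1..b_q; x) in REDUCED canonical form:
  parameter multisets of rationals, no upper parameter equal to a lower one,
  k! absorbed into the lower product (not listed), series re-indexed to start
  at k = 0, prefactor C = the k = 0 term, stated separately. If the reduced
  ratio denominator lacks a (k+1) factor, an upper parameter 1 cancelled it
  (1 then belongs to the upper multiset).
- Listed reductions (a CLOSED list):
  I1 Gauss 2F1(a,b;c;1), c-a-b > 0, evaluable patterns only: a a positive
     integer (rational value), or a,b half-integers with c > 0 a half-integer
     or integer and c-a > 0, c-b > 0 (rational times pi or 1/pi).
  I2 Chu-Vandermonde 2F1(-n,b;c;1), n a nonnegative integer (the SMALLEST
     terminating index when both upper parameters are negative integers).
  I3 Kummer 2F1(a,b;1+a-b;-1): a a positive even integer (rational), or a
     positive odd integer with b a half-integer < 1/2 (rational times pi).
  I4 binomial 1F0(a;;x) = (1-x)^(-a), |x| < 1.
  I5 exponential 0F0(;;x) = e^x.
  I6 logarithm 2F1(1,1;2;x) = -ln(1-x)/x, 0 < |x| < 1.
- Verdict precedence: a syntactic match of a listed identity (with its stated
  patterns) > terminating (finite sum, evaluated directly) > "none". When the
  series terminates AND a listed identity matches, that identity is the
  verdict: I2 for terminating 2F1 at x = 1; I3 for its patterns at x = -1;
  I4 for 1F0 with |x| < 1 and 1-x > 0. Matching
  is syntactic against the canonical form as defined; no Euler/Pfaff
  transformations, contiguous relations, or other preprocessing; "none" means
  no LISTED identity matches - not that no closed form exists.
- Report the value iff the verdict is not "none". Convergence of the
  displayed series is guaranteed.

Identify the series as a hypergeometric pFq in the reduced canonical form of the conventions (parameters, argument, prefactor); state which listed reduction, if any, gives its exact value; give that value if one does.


With C = 6/7: the canonical form is 0F0(-; -; -3). Verdict: the I5 exponential reduction applies (the 0F0 exponential series at x = -3). Value: (6/7) * e^(-3).

The tell: with t_0 = 6/7, the product of the first k integers (C = 6/7) is k!.
Adjacent-term ratio: r(k) = (-3) * 1 / [(k+1)] - rational in k. x = (-3); t_0 = 6/7; negate the roots.


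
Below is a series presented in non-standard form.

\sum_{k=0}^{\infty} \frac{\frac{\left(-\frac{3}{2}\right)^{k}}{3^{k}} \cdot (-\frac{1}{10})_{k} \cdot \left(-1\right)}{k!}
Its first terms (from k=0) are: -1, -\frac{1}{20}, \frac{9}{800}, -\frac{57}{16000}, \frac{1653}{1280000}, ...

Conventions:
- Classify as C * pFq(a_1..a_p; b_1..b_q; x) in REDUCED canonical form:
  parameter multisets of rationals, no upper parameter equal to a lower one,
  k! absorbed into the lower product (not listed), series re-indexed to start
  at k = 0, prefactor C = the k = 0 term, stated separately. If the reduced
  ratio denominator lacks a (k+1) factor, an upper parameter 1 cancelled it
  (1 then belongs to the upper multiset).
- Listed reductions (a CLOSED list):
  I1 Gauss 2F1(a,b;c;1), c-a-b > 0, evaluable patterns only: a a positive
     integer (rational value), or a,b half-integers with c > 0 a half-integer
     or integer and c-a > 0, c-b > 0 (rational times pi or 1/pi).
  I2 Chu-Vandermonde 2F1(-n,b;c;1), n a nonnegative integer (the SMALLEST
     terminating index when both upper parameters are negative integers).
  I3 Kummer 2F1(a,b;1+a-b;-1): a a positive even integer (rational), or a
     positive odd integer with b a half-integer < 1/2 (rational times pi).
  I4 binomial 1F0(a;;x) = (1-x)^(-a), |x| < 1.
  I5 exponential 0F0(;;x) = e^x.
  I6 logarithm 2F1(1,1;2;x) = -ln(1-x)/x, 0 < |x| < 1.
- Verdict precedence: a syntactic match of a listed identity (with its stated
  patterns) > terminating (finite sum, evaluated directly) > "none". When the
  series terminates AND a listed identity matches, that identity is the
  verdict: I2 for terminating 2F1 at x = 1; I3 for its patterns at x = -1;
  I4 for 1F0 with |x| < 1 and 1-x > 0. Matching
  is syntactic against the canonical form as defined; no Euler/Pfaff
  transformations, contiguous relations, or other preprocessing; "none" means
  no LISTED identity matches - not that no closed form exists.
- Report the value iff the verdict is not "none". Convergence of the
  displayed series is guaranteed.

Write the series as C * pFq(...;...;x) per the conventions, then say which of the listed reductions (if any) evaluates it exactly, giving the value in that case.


Classification (C = -1): 1F0 with upper {-\frac{1}{10}}, lower {-}, argument x = -\frac{1}{2}. Verdict (x = -\frac{1}{2}): binomial (I4) applies (the 1F0 binomial series: exponent 1/10, x = -\frac{1}{2}). Hence: \left(-1\right) \cdot \left(\frac{3}{2}\right)^{\frac{1}{10}}.

Key observation: with t_0 = -1, the two k-th powers (prefactor -1) combine into one argument.
Adjacent-term ratio: r(k) = -\frac{1}{2} * (k-\frac{1}{10}) / [(k+1)] - rational; roots negated = parameters, x = -\frac{1}{2}, C = -1.


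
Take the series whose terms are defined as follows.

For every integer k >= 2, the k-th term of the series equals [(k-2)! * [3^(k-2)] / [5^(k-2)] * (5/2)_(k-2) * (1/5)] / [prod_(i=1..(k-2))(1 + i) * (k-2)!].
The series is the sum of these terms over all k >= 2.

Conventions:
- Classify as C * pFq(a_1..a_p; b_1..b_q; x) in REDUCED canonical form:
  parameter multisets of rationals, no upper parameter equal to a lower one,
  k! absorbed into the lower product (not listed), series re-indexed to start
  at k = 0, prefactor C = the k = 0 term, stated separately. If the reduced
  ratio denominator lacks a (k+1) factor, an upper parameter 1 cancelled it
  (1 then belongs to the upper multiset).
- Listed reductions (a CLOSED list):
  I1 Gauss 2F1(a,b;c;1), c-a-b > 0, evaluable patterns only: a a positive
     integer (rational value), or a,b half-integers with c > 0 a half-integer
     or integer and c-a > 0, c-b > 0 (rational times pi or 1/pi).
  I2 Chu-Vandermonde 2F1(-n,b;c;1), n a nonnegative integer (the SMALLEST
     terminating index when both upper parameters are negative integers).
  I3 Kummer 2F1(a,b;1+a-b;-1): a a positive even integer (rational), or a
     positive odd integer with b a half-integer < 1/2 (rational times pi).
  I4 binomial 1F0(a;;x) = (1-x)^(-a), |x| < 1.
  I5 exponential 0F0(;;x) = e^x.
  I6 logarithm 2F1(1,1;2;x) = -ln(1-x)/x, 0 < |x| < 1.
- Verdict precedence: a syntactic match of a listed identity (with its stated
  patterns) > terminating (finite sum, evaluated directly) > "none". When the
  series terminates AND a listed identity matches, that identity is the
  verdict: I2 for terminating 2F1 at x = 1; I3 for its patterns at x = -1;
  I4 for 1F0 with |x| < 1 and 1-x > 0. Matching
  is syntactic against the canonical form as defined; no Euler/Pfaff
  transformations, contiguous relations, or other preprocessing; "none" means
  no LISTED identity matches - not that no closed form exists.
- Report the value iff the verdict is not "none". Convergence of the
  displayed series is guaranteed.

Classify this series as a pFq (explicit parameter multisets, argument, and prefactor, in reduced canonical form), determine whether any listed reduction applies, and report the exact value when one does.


With C = 1/5: the canonical form is 2F1(1, 5/2; 2; 3/5). Verdict: none. No listed pattern accepts 2F1(1, 5/2; 2; 3/5).

First insight: with t_0 = 1/5, the factorial ratio (C = 1/5) (k+a-1)!/(a-1)! is a rising factorial (a)_k.
Ratio: r(k) = (3/5) * (k+1) (k+5/2) / [(k+2) (k+1)] - rational in k, leading ratio (3/5); with t_0 = 1/5, classification follows.


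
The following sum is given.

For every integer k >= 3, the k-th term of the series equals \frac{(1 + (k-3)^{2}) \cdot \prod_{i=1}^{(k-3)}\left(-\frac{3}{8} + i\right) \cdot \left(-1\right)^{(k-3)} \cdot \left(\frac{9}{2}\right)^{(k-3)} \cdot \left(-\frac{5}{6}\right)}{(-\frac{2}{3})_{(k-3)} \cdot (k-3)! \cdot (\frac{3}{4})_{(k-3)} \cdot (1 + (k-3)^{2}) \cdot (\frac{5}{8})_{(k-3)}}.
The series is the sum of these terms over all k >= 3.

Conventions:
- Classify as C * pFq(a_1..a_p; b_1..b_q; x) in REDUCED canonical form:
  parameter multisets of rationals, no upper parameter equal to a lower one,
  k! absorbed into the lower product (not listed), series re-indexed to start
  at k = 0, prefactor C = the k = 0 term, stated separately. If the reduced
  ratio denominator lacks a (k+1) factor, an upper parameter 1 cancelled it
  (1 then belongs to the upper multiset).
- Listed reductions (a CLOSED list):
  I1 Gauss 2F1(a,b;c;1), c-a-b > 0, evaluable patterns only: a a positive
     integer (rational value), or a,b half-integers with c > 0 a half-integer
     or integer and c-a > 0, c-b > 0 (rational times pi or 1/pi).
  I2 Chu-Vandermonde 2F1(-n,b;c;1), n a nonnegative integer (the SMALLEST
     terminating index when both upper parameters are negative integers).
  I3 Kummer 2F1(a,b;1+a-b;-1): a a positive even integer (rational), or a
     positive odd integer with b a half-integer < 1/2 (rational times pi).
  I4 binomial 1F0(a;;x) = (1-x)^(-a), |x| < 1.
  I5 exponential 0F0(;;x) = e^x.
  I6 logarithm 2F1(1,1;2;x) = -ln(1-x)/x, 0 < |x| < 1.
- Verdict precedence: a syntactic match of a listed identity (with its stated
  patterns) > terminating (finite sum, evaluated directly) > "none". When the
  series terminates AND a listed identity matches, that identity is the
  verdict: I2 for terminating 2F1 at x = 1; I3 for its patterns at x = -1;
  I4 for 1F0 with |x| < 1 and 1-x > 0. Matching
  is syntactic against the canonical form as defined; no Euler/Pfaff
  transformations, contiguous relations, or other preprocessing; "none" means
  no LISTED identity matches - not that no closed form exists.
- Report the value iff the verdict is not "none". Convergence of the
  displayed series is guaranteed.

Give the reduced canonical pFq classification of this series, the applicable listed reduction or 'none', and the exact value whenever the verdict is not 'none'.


Prefactor -\frac{5}{6}, argument -\frac{9}{2}: 0F2 with upper {-} over lower {-\frac{2}{3}, \frac{3}{4}}. Verdict: none - this 0F2 at x = -\frac{9}{2} matches no listed pattern, and upper {-} holds no stopper.

Structural cue: t_0 = -\frac{5}{6} here, and striking the common factor k^2 + 1 reduces the term (prefactor -5/6).
Adjacent-term ratio: r(k) = -\frac{9}{2} * 1 / [(k-\frac{2}{3}) (k+\frac{3}{4}) (k+1)] - rational; roots negated = parameters, x = -\frac{9}{2}, C = -\frac{5}{6}.


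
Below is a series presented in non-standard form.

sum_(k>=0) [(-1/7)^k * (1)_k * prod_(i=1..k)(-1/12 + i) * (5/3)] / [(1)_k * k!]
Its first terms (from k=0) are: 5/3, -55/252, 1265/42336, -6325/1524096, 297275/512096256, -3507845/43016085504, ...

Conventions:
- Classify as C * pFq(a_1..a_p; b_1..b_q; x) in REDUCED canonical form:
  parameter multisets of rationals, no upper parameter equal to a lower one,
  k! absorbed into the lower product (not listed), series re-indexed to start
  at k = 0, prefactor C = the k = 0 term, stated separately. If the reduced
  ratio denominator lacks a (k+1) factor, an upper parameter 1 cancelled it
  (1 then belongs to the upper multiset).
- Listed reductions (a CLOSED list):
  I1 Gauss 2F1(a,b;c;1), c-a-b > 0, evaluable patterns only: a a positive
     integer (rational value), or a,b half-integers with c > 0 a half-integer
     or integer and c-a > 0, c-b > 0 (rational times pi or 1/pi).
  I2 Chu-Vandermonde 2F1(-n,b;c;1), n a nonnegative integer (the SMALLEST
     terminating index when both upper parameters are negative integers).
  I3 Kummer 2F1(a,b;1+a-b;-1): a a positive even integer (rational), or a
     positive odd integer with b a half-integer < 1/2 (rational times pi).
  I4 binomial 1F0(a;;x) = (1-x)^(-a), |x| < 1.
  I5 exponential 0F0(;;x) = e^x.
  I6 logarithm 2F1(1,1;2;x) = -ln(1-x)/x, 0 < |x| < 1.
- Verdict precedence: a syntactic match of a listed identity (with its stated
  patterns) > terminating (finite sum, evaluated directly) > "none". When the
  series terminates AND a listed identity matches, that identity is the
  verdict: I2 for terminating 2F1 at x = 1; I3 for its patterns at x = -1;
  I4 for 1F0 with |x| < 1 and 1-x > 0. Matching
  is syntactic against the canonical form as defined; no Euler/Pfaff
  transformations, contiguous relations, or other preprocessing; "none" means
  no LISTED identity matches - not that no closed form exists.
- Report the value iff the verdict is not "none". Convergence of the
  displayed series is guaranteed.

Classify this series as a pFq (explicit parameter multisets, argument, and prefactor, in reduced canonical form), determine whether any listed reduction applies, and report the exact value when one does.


Structural cue: t_0 being 5/3, (1)_k (C = 5/3, x = -1/7) is k! itself.
Term ratio: r(k) = (-1/7) * (k+11/12) / [(k+1)] - poly over poly, x = (-1/7) from leading terms; C = 5/3 at k = 0.

This is 5/3 * 1F0(11/12; -; -1/7) in reduced canonical form. Verdict: the binomial series (I4) fires (the 1F0 binomial series: exponent -11/12, x = -1/7). Exact value: (5/3) * (8/7)^(-11/12).


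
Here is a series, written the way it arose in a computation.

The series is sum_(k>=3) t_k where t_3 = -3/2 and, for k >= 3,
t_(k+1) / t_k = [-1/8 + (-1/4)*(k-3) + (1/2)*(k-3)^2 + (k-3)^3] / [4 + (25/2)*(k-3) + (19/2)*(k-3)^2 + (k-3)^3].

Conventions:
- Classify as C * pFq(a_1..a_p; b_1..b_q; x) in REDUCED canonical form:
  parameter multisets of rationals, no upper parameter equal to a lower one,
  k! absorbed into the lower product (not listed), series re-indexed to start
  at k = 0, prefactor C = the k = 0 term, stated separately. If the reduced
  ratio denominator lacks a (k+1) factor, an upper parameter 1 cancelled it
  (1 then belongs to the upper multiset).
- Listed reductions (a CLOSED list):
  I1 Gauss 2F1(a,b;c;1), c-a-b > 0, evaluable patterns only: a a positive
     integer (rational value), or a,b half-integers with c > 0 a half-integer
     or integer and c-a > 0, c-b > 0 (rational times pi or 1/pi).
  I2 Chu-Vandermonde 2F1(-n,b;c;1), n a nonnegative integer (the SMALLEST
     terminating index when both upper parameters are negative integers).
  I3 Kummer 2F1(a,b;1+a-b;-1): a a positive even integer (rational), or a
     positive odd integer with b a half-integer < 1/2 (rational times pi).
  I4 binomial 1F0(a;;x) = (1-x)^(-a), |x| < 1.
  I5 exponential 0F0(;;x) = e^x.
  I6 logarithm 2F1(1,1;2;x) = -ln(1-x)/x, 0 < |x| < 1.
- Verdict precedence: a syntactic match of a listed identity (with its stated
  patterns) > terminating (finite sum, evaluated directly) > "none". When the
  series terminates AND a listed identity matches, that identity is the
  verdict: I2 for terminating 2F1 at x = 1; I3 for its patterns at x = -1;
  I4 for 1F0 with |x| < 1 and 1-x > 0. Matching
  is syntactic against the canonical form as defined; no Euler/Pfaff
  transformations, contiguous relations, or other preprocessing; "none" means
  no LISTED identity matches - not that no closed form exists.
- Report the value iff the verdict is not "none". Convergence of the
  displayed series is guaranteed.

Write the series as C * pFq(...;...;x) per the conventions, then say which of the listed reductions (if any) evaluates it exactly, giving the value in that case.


Classification (C = -3/2): 2F1 with upper {-1/2, 1/2}, lower {8}, argument x = 1. Verdict: Gauss (I1, half-integer pattern) fires (x = 1; upper {-1/2, 1/2} half-integers, c = 8 in the evaluable pattern). Hence: (-4194304/920205) / pi.

First insight: from the first term -3/2: roots of the ratio polynomials (C = -3/2) are the negated parameters.
Ratio: r(k) = 1 * (k-1/2) (k+1/2) / [(k+8) (k+1)] ; factor over Q: parameters, x = 1, and C = -3/2.


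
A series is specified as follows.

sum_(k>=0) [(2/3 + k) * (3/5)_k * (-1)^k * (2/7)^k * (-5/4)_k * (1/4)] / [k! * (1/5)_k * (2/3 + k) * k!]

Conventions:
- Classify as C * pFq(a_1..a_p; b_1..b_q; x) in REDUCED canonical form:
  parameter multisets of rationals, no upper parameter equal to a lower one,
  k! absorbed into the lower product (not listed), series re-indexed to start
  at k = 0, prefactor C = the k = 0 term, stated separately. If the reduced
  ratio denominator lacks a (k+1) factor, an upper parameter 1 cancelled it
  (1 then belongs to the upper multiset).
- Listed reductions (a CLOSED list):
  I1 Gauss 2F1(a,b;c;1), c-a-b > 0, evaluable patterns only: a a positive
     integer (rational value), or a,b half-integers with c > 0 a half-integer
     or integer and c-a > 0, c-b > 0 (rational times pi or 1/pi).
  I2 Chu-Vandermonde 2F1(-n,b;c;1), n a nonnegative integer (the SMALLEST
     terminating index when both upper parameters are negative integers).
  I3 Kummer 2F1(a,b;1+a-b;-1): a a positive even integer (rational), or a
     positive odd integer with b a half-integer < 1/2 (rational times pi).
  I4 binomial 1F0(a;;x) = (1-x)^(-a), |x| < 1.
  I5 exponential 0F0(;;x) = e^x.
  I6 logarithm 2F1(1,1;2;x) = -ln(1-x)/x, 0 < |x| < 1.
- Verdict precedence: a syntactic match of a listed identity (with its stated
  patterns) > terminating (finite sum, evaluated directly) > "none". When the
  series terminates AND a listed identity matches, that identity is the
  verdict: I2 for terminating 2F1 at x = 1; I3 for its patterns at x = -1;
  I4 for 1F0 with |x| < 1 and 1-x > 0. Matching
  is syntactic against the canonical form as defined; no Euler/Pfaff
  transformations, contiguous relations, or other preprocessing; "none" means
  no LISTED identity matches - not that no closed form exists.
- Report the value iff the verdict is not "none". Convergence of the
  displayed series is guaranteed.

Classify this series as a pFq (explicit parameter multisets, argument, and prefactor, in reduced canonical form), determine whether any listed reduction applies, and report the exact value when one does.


Prefactor 1/4, argument -2/7: 2F2 with upper {-5/4, 3/5} over lower {1/5, 1}. Verdict: none here - no I1-I6 shape fits x = -2/7 with lower {1/5, 1}.

First insight: t_0 being 1/4, k + 2/3 divides numerator and denominator alike; prefactor 1/4 after cancelling.
Term ratio: r(k) = (-2/7) * (k-5/4) (k+3/5) / [(k+1/5) (k+1) (k+1)] - rational in k, leading ratio (-2/7); with t_0 = 1/4, classification follows.


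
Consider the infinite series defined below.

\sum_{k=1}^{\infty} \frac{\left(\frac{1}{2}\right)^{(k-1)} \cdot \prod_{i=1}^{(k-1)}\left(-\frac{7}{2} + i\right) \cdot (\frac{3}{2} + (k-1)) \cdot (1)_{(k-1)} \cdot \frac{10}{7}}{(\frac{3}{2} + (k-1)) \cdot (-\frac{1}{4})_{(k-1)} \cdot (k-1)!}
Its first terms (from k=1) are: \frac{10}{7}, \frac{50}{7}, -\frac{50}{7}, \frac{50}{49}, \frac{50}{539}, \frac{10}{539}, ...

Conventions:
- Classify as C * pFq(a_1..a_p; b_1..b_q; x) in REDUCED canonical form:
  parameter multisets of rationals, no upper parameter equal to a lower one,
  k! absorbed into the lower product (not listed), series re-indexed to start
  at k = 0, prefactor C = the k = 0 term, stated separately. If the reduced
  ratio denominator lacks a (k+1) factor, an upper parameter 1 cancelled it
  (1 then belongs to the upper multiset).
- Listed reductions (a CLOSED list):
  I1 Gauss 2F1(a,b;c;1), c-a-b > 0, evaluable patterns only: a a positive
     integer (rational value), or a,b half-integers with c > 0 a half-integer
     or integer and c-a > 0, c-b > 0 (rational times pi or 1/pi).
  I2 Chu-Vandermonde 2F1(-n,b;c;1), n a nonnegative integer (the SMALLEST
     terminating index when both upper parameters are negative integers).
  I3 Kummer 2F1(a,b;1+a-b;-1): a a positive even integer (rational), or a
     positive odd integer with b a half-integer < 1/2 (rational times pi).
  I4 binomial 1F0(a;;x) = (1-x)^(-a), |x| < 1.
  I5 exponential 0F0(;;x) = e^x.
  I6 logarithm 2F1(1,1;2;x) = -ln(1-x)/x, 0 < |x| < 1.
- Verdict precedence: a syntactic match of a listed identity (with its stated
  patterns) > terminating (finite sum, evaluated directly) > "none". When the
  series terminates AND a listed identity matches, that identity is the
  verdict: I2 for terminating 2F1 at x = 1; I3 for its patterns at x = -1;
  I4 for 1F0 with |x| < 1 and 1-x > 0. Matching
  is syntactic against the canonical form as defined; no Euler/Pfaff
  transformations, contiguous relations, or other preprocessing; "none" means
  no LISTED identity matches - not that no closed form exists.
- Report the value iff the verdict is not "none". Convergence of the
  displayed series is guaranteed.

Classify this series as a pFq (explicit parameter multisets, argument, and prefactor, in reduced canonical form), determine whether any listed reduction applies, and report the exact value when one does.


At argument \frac{1}{2}: a 2F1 with upper {-\frac{5}{2}, 1}, lower {-\frac{1}{4}}, scaled by C = \frac{10}{7}. Verdict: none here - no I1-I6 shape fits x = \frac{1}{2} with lower {-\frac{1}{4}}.

The tell: from the first term \frac{10}{7}: the running product (C = 10/7, x = 1/2) telescopes to a rising factorial.
Adjacent-term ratio: r(k) = \frac{1}{2} * (k-\frac{5}{2}) (k+1) / [(k-\frac{1}{4}) (k+1)] - poly over poly, x = \frac{1}{2} from leading terms; C = \frac{10}{7} at k = 0.


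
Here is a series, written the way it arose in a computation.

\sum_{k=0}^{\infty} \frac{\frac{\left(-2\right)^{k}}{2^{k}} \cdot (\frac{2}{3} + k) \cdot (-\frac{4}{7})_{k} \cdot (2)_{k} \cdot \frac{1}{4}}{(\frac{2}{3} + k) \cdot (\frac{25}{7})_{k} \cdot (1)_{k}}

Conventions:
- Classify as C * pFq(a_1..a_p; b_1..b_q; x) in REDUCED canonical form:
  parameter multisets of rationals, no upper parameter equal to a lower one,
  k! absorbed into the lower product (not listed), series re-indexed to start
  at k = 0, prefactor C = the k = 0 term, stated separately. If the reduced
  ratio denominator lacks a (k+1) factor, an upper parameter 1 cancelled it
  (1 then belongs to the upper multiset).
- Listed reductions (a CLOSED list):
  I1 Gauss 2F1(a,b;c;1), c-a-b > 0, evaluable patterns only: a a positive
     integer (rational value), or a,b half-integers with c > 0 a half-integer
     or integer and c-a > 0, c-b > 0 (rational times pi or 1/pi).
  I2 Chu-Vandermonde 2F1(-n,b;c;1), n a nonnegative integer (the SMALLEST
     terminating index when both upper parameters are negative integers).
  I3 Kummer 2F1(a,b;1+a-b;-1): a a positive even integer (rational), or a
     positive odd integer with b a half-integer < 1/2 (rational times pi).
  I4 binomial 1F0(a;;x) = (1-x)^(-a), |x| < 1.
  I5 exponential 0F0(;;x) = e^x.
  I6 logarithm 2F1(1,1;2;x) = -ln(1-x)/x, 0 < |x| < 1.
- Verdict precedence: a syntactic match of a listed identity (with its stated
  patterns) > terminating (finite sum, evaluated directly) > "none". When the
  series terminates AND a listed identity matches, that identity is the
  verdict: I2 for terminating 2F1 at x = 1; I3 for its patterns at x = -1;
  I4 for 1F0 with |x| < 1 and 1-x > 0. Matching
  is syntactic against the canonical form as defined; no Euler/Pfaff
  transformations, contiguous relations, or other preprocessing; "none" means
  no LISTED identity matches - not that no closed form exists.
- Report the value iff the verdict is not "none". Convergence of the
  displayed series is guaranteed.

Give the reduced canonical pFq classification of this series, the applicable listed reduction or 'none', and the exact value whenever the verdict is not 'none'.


Key step: t_0 = \frac{1}{4} here, and (1)_k (C = 1/4, x = -1) is k! itself.
Step ratio: r(k) = -1 * (k-\frac{4}{7}) (k+2) / [(k+\frac{25}{7}) (k+1)] - rational in k. x = -1; t_0 = \frac{1}{4}; negate the roots.

Prefactor \frac{1}{4}, argument -1: 2F1 with upper {-\frac{4}{7}, 2} over lower {\frac{25}{7}}. Verdict: Kummer (I3) fires (x = -1; c = \frac{25}{7} equals 1+a-b for upper {-\frac{4}{7}, 2}: listed pattern). Its exact value is \frac{9}{28}.


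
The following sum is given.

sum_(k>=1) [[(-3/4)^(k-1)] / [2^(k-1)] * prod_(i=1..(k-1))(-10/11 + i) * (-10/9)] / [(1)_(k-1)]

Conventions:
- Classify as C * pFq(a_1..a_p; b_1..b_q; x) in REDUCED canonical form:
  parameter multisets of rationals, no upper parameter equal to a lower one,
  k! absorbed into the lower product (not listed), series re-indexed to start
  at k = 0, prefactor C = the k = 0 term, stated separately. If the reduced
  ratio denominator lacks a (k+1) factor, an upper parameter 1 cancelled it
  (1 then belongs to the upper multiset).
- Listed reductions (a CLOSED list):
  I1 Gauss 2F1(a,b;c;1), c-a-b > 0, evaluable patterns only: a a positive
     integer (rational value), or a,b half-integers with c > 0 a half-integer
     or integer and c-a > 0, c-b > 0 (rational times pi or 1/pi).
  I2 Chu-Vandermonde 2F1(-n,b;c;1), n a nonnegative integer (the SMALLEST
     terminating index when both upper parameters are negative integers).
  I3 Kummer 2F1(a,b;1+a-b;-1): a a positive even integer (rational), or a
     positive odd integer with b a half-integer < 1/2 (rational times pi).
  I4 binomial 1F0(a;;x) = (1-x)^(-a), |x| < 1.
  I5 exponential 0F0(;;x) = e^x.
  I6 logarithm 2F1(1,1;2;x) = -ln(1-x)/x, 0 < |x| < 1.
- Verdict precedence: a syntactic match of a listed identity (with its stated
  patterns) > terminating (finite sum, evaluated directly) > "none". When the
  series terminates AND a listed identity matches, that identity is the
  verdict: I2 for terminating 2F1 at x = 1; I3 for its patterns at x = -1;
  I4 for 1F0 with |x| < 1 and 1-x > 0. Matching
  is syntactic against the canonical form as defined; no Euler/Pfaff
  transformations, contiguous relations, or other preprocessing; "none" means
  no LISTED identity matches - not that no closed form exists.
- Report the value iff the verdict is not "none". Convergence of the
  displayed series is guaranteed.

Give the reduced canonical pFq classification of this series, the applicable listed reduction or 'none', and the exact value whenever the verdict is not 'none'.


The series (x = -3/8) is 1F0: upper {1/11}, lower {-}, prefactor -10/9. Verdict: binomial (I4) fires (the 1F0 binomial series: exponent -1/11, x = -3/8). Sum: (-10/9) * (11/8)^(-1/11).

Structural cue: from the first term -10/9: (1)_k (C = -10/9, x = -3/8) is k! itself.
Ratio: r(k) = (-3/8) * (k+1/11) / [(k+1)] - poly over poly, x = (-3/8) from leading terms; C = -10/9 at k = 0.


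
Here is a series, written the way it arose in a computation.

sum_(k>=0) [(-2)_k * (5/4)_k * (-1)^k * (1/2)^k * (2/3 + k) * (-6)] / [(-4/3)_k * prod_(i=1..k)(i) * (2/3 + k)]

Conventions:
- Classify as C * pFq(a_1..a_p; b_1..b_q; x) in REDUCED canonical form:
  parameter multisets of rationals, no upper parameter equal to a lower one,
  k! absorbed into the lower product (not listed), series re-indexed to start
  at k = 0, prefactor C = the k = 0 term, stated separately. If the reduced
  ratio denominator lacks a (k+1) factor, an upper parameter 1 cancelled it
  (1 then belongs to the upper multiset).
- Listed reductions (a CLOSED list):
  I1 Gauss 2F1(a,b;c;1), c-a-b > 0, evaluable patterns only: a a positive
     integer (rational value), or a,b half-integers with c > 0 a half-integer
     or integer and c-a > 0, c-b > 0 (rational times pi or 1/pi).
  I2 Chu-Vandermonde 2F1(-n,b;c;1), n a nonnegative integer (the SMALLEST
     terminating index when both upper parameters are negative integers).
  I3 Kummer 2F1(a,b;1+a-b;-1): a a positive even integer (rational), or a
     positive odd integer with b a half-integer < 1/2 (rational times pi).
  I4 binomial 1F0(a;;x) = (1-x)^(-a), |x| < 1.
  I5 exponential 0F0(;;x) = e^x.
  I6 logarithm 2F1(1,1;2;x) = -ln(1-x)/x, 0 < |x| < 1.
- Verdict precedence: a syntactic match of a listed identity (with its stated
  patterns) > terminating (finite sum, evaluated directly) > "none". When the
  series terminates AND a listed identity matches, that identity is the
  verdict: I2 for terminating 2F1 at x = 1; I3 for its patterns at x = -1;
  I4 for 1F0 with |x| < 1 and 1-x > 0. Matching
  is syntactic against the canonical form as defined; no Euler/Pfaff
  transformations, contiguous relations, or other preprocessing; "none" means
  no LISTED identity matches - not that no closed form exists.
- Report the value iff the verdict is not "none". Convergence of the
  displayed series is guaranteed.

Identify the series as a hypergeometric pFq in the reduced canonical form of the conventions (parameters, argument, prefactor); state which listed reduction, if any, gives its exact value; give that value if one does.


At argument -1/2: a 2F1 with upper {-2, 5/4}, lower {-4/3}, scaled by C = -6. Verdict: terminating (-2 upstairs). 3 nonzero terms in all; added directly. Sum: -1263/128.

Key observation: t_0 being -6, the (-1)^k factor (C = -6, x = -1/2) folds into the argument's sign.
Term ratio: r(k) = (-1/2) * (k-2) (k+5/4) / [(k-4/3) (k+1)] - poly over poly, x = (-1/2) from leading terms; C = -6 at k = 0.
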